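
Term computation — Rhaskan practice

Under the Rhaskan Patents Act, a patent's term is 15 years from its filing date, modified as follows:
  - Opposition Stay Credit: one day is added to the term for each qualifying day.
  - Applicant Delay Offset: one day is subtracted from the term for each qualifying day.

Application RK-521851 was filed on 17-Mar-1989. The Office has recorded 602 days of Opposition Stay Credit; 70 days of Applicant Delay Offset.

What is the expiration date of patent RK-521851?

2005-08-31

Base term: filing date + 15 years → 17 March 2004.
Opposition Stay Credit: +602 days → 9 November 2005.
Applicant Delay Offset: −70 days → 31 August 2005.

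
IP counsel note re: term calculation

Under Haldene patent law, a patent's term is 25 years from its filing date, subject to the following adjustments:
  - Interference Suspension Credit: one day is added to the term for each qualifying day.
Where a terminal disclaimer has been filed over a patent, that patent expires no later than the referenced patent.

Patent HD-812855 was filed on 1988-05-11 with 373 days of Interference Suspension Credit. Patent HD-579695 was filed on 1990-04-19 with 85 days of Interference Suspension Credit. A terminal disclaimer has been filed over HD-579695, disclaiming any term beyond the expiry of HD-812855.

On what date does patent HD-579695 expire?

Natural term of HD-579695:
  Base: filing + 25 years → 19 April 2015.
  Interference Suspension Credit: +85 days → 13 July 2015.
Expiry of referenced patent HD-812855:
  Base: filing + 25 years → 11 May 2013.
  Interference Suspension Credit: +373 days → 19 May 2014.
Terminal disclaimer: HD-579695 expires on the earlier of 13 July 2015 and 19 May 2014.

May 19, 2014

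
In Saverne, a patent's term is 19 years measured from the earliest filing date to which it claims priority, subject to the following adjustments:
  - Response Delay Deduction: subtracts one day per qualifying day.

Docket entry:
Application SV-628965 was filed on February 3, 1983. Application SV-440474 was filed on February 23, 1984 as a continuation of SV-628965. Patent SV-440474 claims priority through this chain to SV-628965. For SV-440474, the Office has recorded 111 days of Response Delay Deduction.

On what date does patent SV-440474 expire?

Earliest priority filing: 3 February 1983.
Base term: 3 February 1983 + 19 years → 3 February 2002.
Response Delay Deduction: −111 days → 15 October 2001.

2001-10-15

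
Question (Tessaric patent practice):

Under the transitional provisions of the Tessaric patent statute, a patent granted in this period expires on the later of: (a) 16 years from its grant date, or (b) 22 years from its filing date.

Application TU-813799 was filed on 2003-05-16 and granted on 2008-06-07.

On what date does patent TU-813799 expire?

2025-05-16

(a) grant + 16 years → 7 June 2024.
(b) filing + 22 years → 16 May 2025.
Later of the two: 16 May 2025.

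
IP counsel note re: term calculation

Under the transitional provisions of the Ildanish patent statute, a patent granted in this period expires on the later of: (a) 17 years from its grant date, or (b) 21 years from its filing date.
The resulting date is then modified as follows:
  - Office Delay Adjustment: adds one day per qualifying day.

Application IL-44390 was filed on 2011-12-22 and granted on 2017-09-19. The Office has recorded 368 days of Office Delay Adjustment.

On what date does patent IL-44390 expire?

(a) grant + 17 years → 19 September 2034.
(b) filing + 21 years → 22 December 2032.
Later of the two: 19 September 2034.
Office Delay Adjustment: +368 days → 22 September 2035.

2035-09-22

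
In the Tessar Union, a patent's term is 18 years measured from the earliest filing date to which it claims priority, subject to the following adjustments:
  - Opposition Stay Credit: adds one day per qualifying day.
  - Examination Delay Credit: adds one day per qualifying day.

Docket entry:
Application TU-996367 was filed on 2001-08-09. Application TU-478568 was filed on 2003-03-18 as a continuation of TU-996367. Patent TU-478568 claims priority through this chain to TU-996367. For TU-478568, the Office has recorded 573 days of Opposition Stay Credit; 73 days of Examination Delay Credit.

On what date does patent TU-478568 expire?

2021-05-16

Earliest priority filing: 9 August 2001.
Base term: 9 August 2001 + 18 years → 9 August 2019.
Opposition Stay Credit: +573 days → 4 March 2021.
Examination Delay Credit: +73 days → 16 May 2021.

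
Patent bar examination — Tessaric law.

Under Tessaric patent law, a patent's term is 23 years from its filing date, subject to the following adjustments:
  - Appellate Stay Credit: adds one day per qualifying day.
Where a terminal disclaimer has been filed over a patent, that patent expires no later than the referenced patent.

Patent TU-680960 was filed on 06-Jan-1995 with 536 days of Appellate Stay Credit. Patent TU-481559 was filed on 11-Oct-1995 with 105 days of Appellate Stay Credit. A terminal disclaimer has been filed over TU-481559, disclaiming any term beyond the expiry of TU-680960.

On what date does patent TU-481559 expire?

2019-01-24

Natural term of TU-481559:
  Base: filing + 23 years → 11 October 2018.
  Appellate Stay Credit: +105 days → 24 January 2019.
Expiry of referenced patent TU-680960:
  Base: filing + 23 years → 6 January 2018.
  Appellate Stay Credit: +536 days → 26 June 2019.
Terminal disclaimer: TU-481559 expires on the earlier of 24 January 2019 and 26 June 2019.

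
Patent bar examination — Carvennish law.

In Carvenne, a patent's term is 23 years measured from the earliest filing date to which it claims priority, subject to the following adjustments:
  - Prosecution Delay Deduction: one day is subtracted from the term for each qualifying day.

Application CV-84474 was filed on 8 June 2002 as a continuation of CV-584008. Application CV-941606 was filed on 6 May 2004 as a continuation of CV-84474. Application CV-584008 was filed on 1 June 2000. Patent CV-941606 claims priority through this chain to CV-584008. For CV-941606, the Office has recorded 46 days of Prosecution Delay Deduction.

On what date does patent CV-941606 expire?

2023-04-16

Earliest priority filing: 1 June 2000.
Base term: 1 June 2000 + 23 years → 1 June 2023.
Prosecution Delay Deduction: −46 days → 16 April 2023.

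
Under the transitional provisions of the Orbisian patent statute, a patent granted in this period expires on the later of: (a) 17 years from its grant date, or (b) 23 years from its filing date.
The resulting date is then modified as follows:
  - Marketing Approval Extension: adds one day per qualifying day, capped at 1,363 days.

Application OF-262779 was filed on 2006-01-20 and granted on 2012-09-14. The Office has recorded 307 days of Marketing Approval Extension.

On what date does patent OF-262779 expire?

(a) grant + 17 years → 14 September 2029.
(b) filing + 23 years → 20 January 2029.
Later of the two: 14 September 2029.
Marketing Approval Extension: 307 days (within the 1363-day cap) → +307 days → 18 July 2030.

2030-07-18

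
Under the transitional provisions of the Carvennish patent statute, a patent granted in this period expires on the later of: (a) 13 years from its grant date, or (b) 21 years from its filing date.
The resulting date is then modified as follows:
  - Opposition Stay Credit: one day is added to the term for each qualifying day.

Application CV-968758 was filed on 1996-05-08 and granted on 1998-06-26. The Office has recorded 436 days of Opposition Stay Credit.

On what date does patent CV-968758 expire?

July 18, 2018

(a) grant + 13 years → 26 June 2011.
(b) filing + 21 years → 8 May 2017.
Later of the two: 8 May 2017.
Opposition Stay Credit: +436 days → 18 July 2018.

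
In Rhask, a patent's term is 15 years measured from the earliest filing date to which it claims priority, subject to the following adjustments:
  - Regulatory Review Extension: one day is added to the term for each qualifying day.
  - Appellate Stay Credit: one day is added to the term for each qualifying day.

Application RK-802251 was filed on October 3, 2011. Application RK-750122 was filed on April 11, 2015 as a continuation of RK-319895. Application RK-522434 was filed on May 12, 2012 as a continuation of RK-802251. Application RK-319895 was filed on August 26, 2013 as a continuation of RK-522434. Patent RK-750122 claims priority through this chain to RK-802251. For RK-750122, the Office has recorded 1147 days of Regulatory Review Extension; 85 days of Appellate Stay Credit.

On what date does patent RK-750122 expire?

2030-02-16

Earliest priority filing: 3 October 2011.
Base term: 3 October 2011 + 15 years → 3 October 2026.
Regulatory Review Extension: +1147 days → 23 November 2029.
Appellate Stay Credit: +85 days → 16 February 2030.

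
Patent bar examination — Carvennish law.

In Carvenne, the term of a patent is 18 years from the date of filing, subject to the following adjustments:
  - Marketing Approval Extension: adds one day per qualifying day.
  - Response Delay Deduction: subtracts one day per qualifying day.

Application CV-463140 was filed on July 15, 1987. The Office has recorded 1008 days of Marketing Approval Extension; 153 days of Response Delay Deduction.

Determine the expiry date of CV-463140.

Base term: filing date + 18 years → 15 July 2005.
Marketing Approval Extension: +1008 days → 18 April 2008.
Response Delay Deduction: −153 days → 17 November 2007.

November 17, 2007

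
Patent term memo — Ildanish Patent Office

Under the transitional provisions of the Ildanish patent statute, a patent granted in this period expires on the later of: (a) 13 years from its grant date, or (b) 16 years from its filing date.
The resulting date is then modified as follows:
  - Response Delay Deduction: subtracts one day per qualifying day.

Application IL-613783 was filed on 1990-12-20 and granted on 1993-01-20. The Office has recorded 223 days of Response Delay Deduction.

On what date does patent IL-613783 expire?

(a) grant + 13 years → 20 January 2006.
(b) filing + 16 years → 20 December 2006.
Later of the two: 20 December 2006.
Response Delay Deduction: −223 days → 11 May 2006.

2006-05-11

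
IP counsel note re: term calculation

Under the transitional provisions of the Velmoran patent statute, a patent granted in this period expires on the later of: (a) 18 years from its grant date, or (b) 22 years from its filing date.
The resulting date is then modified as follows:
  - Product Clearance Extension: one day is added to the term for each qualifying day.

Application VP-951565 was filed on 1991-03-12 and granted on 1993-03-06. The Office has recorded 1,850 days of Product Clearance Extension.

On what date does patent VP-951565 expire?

2018-04-05

(a) grant + 18 years → 6 March 2011.
(b) filing + 22 years → 12 March 2013.
Later of the two: 12 March 2013.
Product Clearance Extension: +1850 days → 5 April 2018.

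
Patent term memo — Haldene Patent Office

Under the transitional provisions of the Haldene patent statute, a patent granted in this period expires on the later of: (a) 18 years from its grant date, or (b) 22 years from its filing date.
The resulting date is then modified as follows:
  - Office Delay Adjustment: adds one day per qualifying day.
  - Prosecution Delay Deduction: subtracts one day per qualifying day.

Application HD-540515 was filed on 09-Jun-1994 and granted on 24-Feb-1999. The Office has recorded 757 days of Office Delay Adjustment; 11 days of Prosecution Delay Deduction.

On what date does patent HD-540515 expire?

(a) grant + 18 years → 24 February 2017.
(b) filing + 22 years → 9 June 2016.
Later of the two: 24 February 2017.
Office Delay Adjustment: +757 days → 23 March 2019.
Prosecution Delay Deduction: −11 days → 12 March 2019.

March 12, 2019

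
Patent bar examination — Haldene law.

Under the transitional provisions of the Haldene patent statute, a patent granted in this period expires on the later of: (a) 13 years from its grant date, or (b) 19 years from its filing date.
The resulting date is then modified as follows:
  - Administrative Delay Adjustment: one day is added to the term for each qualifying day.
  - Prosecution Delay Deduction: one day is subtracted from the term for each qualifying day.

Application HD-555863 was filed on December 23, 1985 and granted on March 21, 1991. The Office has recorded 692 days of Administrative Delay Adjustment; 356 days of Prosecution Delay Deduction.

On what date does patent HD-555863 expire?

(a) grant + 13 years → 21 March 2004.
(b) filing + 19 years → 23 December 2004.
Later of the two: 23 December 2004.
Administrative Delay Adjustment: +692 days → 15 November 2006.
Prosecution Delay Deduction: −356 days → 24 November 2005.

November 24, 2005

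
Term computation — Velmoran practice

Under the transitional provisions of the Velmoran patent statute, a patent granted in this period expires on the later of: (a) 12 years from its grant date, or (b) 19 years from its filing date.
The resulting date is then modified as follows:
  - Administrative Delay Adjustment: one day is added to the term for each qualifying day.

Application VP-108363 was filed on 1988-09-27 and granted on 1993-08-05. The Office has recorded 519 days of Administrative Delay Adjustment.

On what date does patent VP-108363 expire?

(a) grant + 12 years → 5 August 2005.
(b) filing + 19 years → 27 September 2007.
Later of the two: 27 September 2007.
Administrative Delay Adjustment: +519 days → 27 February 2009.

2009-02-27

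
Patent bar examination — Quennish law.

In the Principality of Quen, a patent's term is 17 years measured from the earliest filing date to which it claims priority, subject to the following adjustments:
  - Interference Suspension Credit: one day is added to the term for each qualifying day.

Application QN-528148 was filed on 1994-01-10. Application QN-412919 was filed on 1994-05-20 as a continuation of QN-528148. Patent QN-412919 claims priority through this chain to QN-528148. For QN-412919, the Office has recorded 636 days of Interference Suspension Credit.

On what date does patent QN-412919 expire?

Earliest priority filing: 10 January 1994.
Base term: 10 January 1994 + 17 years → 10 January 2011.
Interference Suspension Credit: +636 days → 7 October 2012.

2012-10-07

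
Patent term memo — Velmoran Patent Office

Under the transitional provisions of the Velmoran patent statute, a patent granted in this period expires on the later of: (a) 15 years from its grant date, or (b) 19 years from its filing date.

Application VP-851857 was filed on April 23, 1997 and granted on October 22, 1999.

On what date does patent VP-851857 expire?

(a) grant + 15 years → 22 October 2014.
(b) filing + 19 years → 23 April 2016.
Later of the two: 23 April 2016.

2016-04-23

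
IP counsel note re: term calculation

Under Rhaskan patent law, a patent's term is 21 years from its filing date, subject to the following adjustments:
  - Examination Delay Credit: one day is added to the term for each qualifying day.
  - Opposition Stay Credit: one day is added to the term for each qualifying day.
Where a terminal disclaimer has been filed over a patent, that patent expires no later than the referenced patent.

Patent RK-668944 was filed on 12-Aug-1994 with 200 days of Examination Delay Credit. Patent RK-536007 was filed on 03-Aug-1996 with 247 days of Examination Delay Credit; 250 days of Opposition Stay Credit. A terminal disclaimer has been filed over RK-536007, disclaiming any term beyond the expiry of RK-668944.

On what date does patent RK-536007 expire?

Natural term of RK-536007:
  Base: filing + 21 years → 3 August 2017.
  Examination Delay Credit: +247 days → 7 April 2018.
  Opposition Stay Credit: +250 days → 13 December 2018.
Expiry of referenced patent RK-668944:
  Base: filing + 21 years → 12 August 2015.
  Examination Delay Credit: +200 days → 28 February 2016.
Terminal disclaimer: RK-536007 expires on the earlier of 13 December 2018 and 28 February 2016.

2016-02-28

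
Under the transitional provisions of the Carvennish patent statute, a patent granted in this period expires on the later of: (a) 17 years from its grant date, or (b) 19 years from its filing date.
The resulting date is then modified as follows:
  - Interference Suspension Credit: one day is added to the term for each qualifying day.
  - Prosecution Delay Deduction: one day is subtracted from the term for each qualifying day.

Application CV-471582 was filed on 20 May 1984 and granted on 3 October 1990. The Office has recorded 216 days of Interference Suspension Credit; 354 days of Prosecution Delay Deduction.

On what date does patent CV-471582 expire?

(a) grant + 17 years → 3 October 2007.
(b) filing + 19 years → 20 May 2003.
Later of the two: 3 October 2007.
Interference Suspension Credit: +216 days → 6 May 2008.
Prosecution Delay Deduction: −354 days → 18 May 2007.

2007-05-18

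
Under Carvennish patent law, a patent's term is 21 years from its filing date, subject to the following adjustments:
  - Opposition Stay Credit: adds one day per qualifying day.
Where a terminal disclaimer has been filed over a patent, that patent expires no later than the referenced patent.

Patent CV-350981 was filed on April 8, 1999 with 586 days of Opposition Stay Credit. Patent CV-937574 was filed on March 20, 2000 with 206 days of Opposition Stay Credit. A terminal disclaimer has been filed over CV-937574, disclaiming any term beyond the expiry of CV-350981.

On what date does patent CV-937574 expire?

October 12, 2021

Natural term of CV-937574:
  Base: filing + 21 years → 20 March 2021.
  Opposition Stay Credit: +206 days → 12 October 2021.
Expiry of referenced patent CV-350981:
  Base: filing + 21 years → 8 April 2020.
  Opposition Stay Credit: +586 days → 15 November 2021.
Terminal disclaimer: CV-937574 expires on the earlier of 12 October 2021 and 15 November 2021.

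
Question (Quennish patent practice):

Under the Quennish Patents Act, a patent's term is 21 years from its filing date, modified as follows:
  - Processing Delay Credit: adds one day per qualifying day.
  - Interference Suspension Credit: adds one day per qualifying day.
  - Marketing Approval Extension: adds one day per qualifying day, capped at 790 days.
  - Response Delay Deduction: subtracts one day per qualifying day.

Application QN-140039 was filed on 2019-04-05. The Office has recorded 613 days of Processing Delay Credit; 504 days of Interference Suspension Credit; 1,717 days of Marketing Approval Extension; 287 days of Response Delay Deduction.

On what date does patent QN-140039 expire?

2044-09-11

Base term: filing date + 21 years → 5 April 2040.
Processing Delay Credit: +613 days → 9 December 2041.
Interference Suspension Credit: +504 days → 27 April 2043.
Marketing Approval Extension: 1717 days claimed exceeds the 790-day cap, so +790 days → 25 June 2045.
Response Delay Deduction: −287 days → 11 September 2044.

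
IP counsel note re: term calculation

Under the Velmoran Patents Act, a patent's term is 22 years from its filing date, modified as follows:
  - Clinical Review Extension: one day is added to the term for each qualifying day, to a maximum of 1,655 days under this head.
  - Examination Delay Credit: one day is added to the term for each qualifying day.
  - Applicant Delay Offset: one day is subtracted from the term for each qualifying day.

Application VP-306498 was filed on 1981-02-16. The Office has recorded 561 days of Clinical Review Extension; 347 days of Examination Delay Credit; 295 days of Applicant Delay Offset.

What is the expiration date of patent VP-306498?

Base term: filing date + 22 years → 16 February 2003.
Clinical Review Extension: 561 days (within the 1655-day cap) → +561 days → 30 August 2004.
Examination Delay Credit: +347 days → 12 August 2005.
Applicant Delay Offset: −295 days → 21 October 2004.

2004-10-21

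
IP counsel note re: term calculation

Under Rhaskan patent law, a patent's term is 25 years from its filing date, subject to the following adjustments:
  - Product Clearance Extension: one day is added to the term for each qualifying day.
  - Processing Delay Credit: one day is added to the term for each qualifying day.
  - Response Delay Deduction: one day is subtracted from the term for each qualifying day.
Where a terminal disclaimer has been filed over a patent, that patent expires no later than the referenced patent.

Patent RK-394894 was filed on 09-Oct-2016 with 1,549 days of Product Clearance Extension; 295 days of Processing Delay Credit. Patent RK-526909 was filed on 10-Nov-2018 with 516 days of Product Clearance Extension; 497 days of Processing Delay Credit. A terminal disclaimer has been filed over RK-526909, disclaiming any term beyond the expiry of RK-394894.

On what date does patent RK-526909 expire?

Natural term of RK-526909:
  Base: filing + 25 years → 10 November 2043.
  Product Clearance Extension: +516 days → 9 April 2045.
  Processing Delay Credit: +497 days → 19 August 2046.
Expiry of referenced patent RK-394894:
  Base: filing + 25 years → 9 October 2041.
  Product Clearance Extension: +1549 days → 5 January 2046.
  Processing Delay Credit: +295 days → 27 October 2046.
Terminal disclaimer: RK-526909 expires on the earlier of 19 August 2046 and 27 October 2046.

2046-08-19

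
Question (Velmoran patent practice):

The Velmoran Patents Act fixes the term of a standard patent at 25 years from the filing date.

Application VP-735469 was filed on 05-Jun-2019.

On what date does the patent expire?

Filing date + 25 years → 5 June 2044.

June 5, 2044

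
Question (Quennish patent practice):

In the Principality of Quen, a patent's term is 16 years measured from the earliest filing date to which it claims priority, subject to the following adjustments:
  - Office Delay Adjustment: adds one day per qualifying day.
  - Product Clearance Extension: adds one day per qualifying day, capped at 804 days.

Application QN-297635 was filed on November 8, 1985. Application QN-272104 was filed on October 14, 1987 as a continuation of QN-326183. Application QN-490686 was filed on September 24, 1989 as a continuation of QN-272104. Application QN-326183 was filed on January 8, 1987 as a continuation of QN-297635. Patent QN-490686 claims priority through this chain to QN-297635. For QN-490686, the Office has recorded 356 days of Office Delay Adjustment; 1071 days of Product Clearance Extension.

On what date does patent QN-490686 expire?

Earliest priority filing: 8 November 1985.
Base term: 8 November 1985 + 16 years → 8 November 2001.
Office Delay Adjustment: +356 days → 30 October 2002.
Product Clearance Extension: 1071 days claimed exceeds the 804-day cap, so +804 days → 11 January 2005.

January 11, 2005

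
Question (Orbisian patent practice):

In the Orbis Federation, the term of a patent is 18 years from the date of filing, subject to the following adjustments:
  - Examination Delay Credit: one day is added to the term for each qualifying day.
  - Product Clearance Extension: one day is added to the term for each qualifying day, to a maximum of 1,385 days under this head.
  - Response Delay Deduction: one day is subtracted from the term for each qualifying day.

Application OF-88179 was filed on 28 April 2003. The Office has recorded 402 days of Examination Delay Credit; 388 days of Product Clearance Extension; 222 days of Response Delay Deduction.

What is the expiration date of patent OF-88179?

November 17, 2022

Base term: filing date + 18 years → 28 April 2021.
Examination Delay Credit: +402 days → 4 June 2022.
Product Clearance Extension: 388 days (within the 1385-day cap) → +388 days → 27 June 2023.
Response Delay Deduction: −222 days → 17 November 2022.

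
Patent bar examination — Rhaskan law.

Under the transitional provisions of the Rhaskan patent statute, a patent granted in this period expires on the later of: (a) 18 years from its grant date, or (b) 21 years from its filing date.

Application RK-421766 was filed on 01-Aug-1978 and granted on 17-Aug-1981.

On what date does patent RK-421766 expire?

August 17, 1999

(a) grant + 18 years → 17 August 1999.
(b) filing + 21 years → 1 August 1999.
Later of the two: 17 August 1999.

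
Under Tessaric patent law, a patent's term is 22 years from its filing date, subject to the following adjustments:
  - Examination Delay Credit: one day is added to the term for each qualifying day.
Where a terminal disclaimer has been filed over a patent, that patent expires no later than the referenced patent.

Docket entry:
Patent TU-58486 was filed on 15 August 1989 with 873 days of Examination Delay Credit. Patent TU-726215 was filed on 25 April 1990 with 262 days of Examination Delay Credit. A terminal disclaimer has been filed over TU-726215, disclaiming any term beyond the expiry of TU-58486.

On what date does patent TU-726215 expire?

Natural term of TU-726215:
  Base: filing + 22 years → 25 April 2012.
  Examination Delay Credit: +262 days → 12 January 2013.
Expiry of referenced patent TU-58486:
  Base: filing + 22 years → 15 August 2011.
  Examination Delay Credit: +873 days → 4 January 2014.
Terminal disclaimer: TU-726215 expires on the earlier of 12 January 2013 and 4 January 2014.

January 12, 2013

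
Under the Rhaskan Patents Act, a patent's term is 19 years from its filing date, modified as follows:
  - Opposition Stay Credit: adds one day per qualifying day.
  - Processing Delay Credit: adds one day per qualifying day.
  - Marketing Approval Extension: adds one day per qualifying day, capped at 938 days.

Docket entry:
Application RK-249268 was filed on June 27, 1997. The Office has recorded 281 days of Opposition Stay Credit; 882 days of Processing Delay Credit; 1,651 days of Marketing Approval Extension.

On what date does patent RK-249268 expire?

2022-03-29

Base term: filing date + 19 years → 27 June 2016.
Opposition Stay Credit: +281 days → 4 April 2017.
Processing Delay Credit: +882 days → 3 September 2019.
Marketing Approval Extension: 1651 days claimed exceeds the 938-day cap, so +938 days → 29 March 2022.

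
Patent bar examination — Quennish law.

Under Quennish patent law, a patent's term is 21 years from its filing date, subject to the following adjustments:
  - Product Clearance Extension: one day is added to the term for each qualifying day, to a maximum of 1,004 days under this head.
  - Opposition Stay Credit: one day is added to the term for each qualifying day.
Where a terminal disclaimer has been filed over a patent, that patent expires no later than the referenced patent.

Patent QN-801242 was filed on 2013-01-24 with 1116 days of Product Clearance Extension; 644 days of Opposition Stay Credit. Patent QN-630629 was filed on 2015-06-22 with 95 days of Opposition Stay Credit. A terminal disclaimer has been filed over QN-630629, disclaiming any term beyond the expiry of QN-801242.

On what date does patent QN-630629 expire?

Natural term of QN-630629:
  Base: filing + 21 years → 22 June 2036.
  Opposition Stay Credit: +95 days → 25 September 2036.
Expiry of referenced patent QN-801242:
  Base: filing + 21 years → 24 January 2034.
  Product Clearance Extension: 1116 days claimed exceeds the 1004-day cap, so +1004 days → 24 October 2036.
  Opposition Stay Credit: +644 days → 30 July 2038.
Terminal disclaimer: QN-630629 expires on the earlier of 25 September 2036 and 30 July 2038.

September 25, 2036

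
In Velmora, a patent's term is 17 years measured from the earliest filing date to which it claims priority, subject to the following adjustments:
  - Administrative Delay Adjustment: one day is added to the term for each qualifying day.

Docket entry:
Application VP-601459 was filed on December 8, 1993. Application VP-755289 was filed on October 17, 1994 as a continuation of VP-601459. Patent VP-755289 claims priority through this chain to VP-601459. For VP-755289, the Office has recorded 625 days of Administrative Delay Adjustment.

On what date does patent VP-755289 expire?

2012-08-24

Earliest priority filing: 8 December 1993.
Base term: 8 December 1993 + 17 years → 8 December 2010.
Administrative Delay Adjustment: +625 days → 24 August 2012.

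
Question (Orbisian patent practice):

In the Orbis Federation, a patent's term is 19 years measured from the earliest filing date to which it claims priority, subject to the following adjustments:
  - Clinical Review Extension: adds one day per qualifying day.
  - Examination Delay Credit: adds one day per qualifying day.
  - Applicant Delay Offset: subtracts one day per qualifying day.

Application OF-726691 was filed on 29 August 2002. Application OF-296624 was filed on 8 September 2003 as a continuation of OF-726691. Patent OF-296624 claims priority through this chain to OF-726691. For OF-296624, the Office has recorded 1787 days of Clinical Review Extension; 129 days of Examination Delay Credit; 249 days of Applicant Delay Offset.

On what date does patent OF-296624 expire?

March 23, 2026

Earliest priority filing: 29 August 2002.
Base term: 29 August 2002 + 19 years → 29 August 2021.
Clinical Review Extension: +1787 days → 21 July 2026.
Examination Delay Credit: +129 days → 27 November 2026.
Applicant Delay Offset: −249 days → 23 March 2026.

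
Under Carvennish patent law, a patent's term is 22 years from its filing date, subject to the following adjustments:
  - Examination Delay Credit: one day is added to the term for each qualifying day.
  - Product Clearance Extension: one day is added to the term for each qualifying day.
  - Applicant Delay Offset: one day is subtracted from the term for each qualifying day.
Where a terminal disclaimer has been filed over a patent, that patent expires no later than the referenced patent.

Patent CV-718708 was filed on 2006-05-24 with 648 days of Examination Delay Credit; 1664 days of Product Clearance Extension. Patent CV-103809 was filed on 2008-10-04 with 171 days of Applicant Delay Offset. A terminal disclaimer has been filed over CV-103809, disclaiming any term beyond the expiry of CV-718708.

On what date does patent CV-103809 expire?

2030-04-16

Natural term of CV-103809:
  Base: filing + 22 years → 4 October 2030.
  Applicant Delay Offset: −171 days → 16 April 2030.
Expiry of referenced patent CV-718708:
  Base: filing + 22 years → 24 May 2028.
  Examination Delay Credit: +648 days → 3 March 2030.
  Product Clearance Extension: +1664 days → 22 September 2034.
Terminal disclaimer: CV-103809 expires on the earlier of 16 April 2030 and 22 September 2034.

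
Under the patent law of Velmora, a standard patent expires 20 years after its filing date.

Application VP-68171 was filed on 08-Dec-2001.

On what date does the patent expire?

December 8, 2021

Filing date + 20 years → 8 December 2021.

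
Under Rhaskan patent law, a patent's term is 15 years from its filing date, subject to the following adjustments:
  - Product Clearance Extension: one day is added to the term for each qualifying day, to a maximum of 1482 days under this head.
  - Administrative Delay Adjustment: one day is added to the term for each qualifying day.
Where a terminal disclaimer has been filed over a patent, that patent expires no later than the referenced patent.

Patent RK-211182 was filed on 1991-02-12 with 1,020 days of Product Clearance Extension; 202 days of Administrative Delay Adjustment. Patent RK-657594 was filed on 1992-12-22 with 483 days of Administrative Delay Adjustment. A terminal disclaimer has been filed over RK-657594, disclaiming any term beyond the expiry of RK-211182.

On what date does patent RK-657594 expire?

Natural term of RK-657594:
  Base: filing + 15 years → 22 December 2007.
  Administrative Delay Adjustment: +483 days → 18 April 2009.
Expiry of referenced patent RK-211182:
  Base: filing + 15 years → 12 February 2006.
  Product Clearance Extension: 1020 days (within the 1482-day cap) → +1020 days → 28 November 2008.
  Administrative Delay Adjustment: +202 days → 18 June 2009.
Terminal disclaimer: RK-657594 expires on the earlier of 18 April 2009 and 18 June 2009.

2009-04-18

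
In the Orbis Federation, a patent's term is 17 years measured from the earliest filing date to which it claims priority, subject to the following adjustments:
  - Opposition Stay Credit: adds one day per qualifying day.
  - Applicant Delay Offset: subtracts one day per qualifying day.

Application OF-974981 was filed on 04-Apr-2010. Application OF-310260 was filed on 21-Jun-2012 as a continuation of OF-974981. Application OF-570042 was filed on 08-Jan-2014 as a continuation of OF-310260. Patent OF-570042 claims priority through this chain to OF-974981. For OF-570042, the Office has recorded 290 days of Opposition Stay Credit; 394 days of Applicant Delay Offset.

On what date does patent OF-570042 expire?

2026-12-21

Earliest priority filing: 4 April 2010.
Base term: 4 April 2010 + 17 years → 4 April 2027.
Opposition Stay Credit: +290 days → 19 January 2028.
Applicant Delay Offset: −394 days → 21 December 2026.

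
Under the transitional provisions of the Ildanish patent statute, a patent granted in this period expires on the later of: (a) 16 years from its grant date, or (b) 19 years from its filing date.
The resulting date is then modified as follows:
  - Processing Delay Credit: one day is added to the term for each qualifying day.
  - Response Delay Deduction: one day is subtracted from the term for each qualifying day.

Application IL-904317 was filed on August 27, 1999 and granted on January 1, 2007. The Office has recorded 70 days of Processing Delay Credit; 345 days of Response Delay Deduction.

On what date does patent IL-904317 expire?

(a) grant + 16 years → 1 January 2023.
(b) filing + 19 years → 27 August 2018.
Later of the two: 1 January 2023.
Processing Delay Credit: +70 days → 12 March 2023.
Response Delay Deduction: −345 days → 1 April 2022.

April 1, 2022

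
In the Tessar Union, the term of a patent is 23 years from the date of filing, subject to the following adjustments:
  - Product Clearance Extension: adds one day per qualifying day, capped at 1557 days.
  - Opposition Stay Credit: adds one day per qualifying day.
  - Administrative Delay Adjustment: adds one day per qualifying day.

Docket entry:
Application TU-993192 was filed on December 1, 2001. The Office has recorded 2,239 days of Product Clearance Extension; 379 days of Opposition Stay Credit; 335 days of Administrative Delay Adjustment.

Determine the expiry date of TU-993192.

2031-02-19

Base term: filing date + 23 years → 1 December 2024.
Product Clearance Extension: 2239 days claimed exceeds the 1557-day cap, so +1557 days → 7 March 2029.
Opposition Stay Credit: +379 days → 21 March 2030.
Administrative Delay Adjustment: +335 days → 19 February 2031.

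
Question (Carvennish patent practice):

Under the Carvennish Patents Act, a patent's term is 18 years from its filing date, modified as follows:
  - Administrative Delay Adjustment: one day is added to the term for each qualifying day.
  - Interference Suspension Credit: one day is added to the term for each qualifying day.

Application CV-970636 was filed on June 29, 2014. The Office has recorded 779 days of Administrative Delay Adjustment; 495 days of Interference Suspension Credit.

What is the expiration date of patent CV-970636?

2035-12-25

Base term: filing date + 18 years → 29 June 2032.
Administrative Delay Adjustment: +779 days → 17 August 2034.
Interference Suspension Credit: +495 days → 25 December 2035.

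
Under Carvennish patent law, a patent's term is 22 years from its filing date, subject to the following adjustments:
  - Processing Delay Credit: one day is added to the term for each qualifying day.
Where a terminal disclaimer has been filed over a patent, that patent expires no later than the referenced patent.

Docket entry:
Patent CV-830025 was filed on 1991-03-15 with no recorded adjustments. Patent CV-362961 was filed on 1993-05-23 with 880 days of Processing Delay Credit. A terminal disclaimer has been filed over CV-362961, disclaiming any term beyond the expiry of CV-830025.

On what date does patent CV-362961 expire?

March 15, 2013

Natural term of CV-362961:
  Base: filing + 22 years → 23 May 2015.
  Processing Delay Credit: +880 days → 19 October 2017.
Expiry of referenced patent CV-830025:
  Base: filing + 22 years → 15 March 2013.
Terminal disclaimer: CV-362961 expires on the earlier of 19 October 2017 and 15 March 2013.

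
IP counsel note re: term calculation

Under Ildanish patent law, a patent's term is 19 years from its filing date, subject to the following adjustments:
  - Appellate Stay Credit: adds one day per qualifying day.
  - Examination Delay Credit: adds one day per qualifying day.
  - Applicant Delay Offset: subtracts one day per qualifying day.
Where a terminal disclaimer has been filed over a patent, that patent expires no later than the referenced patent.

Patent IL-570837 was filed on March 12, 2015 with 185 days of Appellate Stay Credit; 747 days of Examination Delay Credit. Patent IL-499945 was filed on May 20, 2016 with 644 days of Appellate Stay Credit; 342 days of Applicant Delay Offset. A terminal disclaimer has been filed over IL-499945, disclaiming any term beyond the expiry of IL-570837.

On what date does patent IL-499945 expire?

Natural term of IL-499945:
  Base: filing + 19 years → 20 May 2035.
  Appellate Stay Credit: +644 days → 22 February 2037.
  Applicant Delay Offset: −342 days → 17 March 2036.
Expiry of referenced patent IL-570837:
  Base: filing + 19 years → 12 March 2034.
  Appellate Stay Credit: +185 days → 13 September 2034.
  Examination Delay Credit: +747 days → 29 September 2036.
Terminal disclaimer: IL-499945 expires on the earlier of 17 March 2036 and 29 September 2036.

2036-03-17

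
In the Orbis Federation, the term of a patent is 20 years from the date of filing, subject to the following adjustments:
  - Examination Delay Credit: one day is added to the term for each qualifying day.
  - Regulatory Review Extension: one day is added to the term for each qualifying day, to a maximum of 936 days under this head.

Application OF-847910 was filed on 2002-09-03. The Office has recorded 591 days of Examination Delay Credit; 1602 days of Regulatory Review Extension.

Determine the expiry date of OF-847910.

November 8, 2026

Base term: filing date + 20 years → 3 September 2022.
Examination Delay Credit: +591 days → 16 April 2024.
Regulatory Review Extension: 1602 days claimed exceeds the 936-day cap, so +936 days → 8 November 2026.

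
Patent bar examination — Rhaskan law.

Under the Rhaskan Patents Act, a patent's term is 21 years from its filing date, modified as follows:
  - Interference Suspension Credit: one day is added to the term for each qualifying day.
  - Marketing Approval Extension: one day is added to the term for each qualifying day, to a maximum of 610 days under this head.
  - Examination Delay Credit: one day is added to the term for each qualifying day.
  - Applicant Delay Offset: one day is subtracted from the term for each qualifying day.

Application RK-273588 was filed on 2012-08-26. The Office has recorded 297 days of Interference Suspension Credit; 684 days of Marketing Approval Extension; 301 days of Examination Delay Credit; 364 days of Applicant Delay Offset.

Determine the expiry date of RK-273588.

Base term: filing date + 21 years → 26 August 2033.
Interference Suspension Credit: +297 days → 19 June 2034.
Marketing Approval Extension: 684 days claimed exceeds the 610-day cap, so +610 days → 19 February 2036.
Examination Delay Credit: +301 days → 16 December 2036.
Applicant Delay Offset: −364 days → 18 December 2035.

2035-12-18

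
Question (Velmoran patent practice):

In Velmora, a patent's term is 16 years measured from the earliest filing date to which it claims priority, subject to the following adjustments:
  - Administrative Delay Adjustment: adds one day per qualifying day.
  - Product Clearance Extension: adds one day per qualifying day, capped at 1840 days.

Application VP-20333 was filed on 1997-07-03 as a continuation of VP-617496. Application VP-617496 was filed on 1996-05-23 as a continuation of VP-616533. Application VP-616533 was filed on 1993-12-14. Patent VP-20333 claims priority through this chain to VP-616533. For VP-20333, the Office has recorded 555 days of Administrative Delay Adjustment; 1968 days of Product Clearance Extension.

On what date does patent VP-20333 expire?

Earliest priority filing: 14 December 1993.
Base term: 14 December 1993 + 16 years → 14 December 2009.
Administrative Delay Adjustment: +555 days → 22 June 2011.
Product Clearance Extension: 1968 days claimed exceeds the 1840-day cap, so +1840 days → 5 July 2016.

2016-07-05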